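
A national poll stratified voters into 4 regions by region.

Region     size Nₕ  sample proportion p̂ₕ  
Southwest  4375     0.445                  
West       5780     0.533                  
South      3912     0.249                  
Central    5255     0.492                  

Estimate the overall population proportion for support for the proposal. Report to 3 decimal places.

N = 4375 + 5780 + 3912 + 5255 = 19322.
Overall proportion = Σ (Nₕ/N)·p̂ₕ.
Σ Nₕp̂ₕ = 1946.875 + 3080.74 + 974.088 + 2585.46 = 8587.163.
8587.163 / 19322 = 0.44442... → 0.444.

0.444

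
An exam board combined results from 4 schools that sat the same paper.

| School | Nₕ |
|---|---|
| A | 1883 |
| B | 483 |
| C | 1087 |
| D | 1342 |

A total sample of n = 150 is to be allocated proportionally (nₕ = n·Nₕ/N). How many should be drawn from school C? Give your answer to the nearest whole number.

Share of school C = 1087/4795 = 0.22669.
Allocate 150 × 0.22669 = 34.004... → 34.

34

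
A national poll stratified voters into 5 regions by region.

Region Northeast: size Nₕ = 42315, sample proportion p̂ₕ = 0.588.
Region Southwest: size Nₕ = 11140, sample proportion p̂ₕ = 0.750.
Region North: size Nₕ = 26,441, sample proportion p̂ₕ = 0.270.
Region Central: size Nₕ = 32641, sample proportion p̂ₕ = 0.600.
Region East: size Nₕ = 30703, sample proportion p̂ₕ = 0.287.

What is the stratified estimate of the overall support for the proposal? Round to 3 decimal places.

Wₕ = Nₕ/N with N = 143240: 0.2954, 0.0778, 0.1846, 0.2279, 0.2143.
p̂_st = 0.2954·0.588 + 0.0778·0.750 + 0.1846·0.270 + 0.2279·0.600 + 0.2143·0.287 ≈ 0.48011... → 0.480.

0.480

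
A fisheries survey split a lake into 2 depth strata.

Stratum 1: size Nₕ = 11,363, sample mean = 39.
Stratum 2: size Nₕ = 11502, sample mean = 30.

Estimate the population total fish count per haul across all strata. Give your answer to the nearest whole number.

1: 11363·39 = 443157
2: 11502·30 = 345060
τ̂ = Σ Nₕx̄ₕ = 788217.

788217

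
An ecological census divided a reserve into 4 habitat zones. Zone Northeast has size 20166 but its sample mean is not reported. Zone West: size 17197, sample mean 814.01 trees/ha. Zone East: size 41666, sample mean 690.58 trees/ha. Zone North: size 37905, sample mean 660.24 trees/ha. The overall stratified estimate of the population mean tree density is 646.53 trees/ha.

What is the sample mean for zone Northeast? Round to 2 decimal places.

386.92

Σ Nₕx̄ₕ = N·μ, so 20166·x̄_Northeast = 116934·646.53 − (17197·814.01 + 41666·690.58 + 37905·660.24).
= 75601339.02 − 67798633.45 = 7802705.57.
x̄_Northeast = 7802705.57 / 20166 = 386.9238... → 386.92.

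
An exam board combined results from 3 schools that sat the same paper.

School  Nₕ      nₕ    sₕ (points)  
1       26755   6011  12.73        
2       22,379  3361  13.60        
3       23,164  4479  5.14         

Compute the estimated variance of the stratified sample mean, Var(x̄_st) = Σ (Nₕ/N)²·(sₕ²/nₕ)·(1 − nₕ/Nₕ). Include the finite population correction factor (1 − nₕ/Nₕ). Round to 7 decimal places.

0.0078319

N = 72298. Term for each stratum: Wₕ²sₕ²/nₕ·(1−nₕ/Nₕ).
Var(x̄_st) = 0.0028625625 + 0.0044808691 + 0.0004884266 = 0.0078318581 → 0.0078319.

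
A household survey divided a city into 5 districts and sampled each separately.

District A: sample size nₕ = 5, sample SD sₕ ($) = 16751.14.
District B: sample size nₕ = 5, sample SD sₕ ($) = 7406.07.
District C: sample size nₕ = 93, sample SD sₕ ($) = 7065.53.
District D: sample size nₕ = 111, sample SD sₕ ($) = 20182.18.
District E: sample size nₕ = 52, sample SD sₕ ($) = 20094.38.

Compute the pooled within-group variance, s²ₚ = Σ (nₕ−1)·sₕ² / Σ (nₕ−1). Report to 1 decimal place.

273305870.9

Degrees of freedom: 4 + 4 + 92 + 110 + 51 = 261.
Σ(nₕ−1)sₕ² = 4·280600691.2996 + 4·54849872.8449 + 92·49921714.1809 + 110·407320389.5524 + 51·403784107.5844 = 71332832298.7892.
s²ₚ = 71332832298.7892 / 261 = 273305870.877... → 273305870.9.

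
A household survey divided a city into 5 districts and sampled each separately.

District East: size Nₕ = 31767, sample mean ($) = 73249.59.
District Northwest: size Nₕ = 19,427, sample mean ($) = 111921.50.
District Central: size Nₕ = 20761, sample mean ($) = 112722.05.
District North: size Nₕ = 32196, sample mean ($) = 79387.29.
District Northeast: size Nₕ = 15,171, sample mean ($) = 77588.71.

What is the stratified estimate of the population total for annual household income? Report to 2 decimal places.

East: 31767·73249.59 = 2326919725.53
Northwest: 19427·111921.50 = 2174298980.5
Central: 20761·112722.05 = 2340222480.05
North: 32196·79387.29 = 2555953188.84
Northeast: 15171·77588.71 = 1177098319.41
τ̂ = Σ Nₕx̄ₕ = 10574492694.33.

10574492694.33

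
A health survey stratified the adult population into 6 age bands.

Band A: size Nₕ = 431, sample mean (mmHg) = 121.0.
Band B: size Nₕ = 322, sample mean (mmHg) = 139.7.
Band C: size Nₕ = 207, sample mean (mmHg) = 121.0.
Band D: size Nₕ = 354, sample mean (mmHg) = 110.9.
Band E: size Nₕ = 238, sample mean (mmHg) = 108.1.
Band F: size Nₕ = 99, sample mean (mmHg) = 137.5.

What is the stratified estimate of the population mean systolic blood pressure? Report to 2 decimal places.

x̄_st = (Σ Nₕx̄ₕ) / (Σ Nₕ) = (431·121.0 + 322·139.7 + 207·121.0 + 354·110.9 + 238·108.1 + 99·137.5) / 1651
= 200780.3 / 1651 = 121.6113... → 121.61.

121.61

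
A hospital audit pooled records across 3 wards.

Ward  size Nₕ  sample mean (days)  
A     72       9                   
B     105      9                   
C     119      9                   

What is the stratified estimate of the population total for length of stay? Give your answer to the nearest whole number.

2664

A: 72·9 = 648
B: 105·9 = 945
C: 119·9 = 1071
τ̂ = Σ Nₕx̄ₕ = 2664.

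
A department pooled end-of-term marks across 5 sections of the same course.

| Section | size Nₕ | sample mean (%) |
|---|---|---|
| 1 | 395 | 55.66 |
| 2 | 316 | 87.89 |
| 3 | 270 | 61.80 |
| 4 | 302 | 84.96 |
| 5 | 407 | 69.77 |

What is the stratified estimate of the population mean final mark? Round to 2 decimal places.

71.30

N = 395 + 316 + 270 + 302 + 407 = 1690.
Weight each subgroup mean by Nₕ/N and sum.
Σ Nₕx̄ₕ = 395·55.66 + 316·87.89 + 270·61.80 + 302·84.96 + 407·69.77 = 21985.7 + 27773.24 + 16686 + 25657.92 + 28396.39 = 120499.25.
Divide by N: 120499.25 / 1690 = 71.3013... → 71.30.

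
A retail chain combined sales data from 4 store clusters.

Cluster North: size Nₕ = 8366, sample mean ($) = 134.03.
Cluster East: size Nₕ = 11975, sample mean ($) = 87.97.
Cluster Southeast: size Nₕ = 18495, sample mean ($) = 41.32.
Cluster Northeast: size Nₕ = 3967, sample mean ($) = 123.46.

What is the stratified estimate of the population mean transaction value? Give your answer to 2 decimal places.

N = 8366 + 11975 + 18495 + 3967 = 42803.
Overall mean = Σ (Nₕ/N)·x̄ₕ — weight by population share, not a simple average.
Σ Nₕx̄ₕ = 8366·134.03 + 11975·87.97 + 18495·41.32 + 3967·123.46 = 1121294.98 + 1053440.75 + 764213.4 + 489765.82 = 3428714.95.
Divide by N: 3428714.95 / 42803 = 80.1045... → 80.10.

80.10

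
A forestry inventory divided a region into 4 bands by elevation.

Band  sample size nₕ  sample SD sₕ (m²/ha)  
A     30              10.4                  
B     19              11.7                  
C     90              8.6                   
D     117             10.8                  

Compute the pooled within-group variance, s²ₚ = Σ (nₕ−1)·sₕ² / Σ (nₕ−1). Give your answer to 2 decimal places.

102.04

Degrees of freedom: 29 + 18 + 89 + 116 = 252.
Σ(nₕ−1)sₕ² = 29·108.16 + 18·136.89 + 89·73.96 + 116·116.64 = 25713.34.
s²ₚ = 25713.34 / 252 = 102.0371... → 102.04.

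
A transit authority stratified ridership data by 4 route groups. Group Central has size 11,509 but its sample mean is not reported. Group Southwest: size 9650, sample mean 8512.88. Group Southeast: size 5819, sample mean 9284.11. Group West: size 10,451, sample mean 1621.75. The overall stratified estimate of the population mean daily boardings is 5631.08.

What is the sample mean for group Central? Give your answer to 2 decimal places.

5008.54

N = 11509 + 9650 + 5819 + 10451 = 37429.
Overall total = μ·N = 5631.08·37429 = 210765693.32.
Subtract the known strata: 9650·8512.88 + 5819·9284.11 + 10451·1621.75 = 153122437.34.
Remaining total for group Central: 210765693.32 − 153122437.34 = 57643255.98.
Divide by its size: 57643255.98 / 11509 = 5008.5373... → 5008.54.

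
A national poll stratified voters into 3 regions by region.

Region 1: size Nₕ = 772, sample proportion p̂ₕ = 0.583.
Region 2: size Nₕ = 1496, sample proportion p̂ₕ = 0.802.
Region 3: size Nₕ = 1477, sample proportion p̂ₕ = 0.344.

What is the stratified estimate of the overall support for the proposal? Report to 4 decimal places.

0.5762

Wₕ = Nₕ/N with N = 3745: 0.2061, 0.3995, 0.3944.
p̂_st = 0.2061·0.583 + 0.3995·0.802 + 0.3944·0.344 ≈ 0.576223... → 0.5762.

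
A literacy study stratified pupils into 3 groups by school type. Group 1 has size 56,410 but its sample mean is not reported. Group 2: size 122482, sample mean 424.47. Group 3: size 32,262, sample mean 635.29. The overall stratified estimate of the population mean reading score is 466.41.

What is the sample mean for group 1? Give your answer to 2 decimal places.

460.89

Σ Nₕx̄ₕ = N·μ, so 56410·x̄_1 = 211154·466.41 − (122482·424.47 + 32262·635.29).
= 98484337.14 − 72485660.52 = 25998676.62.
x̄_1 = 25998676.62 / 56410 = 460.8877... → 460.89.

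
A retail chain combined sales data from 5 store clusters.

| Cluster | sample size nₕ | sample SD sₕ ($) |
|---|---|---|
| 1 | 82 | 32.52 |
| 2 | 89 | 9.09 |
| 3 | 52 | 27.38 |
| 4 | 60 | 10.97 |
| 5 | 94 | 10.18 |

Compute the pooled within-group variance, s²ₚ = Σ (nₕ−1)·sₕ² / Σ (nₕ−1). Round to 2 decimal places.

Degrees of freedom: 81 + 88 + 51 + 59 + 93 = 372.
Σ(nₕ−1)sₕ² = 81·1057.5504 + 88·82.6281 + 51·749.6644 + 59·120.3409 + 93·103.6324 = 147903.6659.
s²ₚ = 147903.6659 / 372 = 397.5905... → 397.59.

397.59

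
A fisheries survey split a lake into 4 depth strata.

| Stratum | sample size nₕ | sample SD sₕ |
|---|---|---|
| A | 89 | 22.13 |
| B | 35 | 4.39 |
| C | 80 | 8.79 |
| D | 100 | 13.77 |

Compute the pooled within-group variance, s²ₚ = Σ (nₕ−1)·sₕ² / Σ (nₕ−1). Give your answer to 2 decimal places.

A: (89−1)·22.13² = 88·489.7369 = 43096.8472
B: (35−1)·4.39² = 34·19.2721 = 655.2514
C: (80−1)·8.79² = 79·77.2641 = 6103.8639
D: (100−1)·13.77² = 99·189.6129 = 18771.6771
Numerator = 68627.6396; denominator = Σ(nₕ−1) = 300.
s²ₚ = 68627.6396/300 = 228.7588... → 228.76.

228.76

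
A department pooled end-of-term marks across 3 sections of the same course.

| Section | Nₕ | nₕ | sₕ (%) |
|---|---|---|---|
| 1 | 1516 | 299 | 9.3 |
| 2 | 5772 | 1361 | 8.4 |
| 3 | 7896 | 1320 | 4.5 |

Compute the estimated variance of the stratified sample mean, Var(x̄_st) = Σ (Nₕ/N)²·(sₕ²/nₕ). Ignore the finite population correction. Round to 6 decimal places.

N = 15184; Wₕ = Nₕ/N.
section 1: (1516/15184)²·9.3²/299 = 0.002883505
section 2: (5772/15184)²·8.4²/1361 = 0.007491706
section 3: (7896/15184)²·4.5²/1320 = 0.004148518
Sum = 0.014523729 → 0.014524.

0.014524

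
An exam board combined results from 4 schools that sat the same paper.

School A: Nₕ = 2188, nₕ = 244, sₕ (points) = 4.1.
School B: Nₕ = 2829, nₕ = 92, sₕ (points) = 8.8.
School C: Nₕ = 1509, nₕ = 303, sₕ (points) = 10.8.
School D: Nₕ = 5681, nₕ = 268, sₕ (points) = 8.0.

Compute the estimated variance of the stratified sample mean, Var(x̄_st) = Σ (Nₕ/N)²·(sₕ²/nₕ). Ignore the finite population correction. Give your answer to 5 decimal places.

N = 12207; Wₕ = Nₕ/N.
school A: (2188/12207)²·4.1²/244 = 0.00221337
school B: (2829/12207)²·8.8²/92 = 0.04520906
school C: (1509/12207)²·10.8²/303 = 0.00588255
school D: (5681/12207)²·8.0²/268 = 0.05172219
Sum = 0.10502717 → 0.10503.

0.10503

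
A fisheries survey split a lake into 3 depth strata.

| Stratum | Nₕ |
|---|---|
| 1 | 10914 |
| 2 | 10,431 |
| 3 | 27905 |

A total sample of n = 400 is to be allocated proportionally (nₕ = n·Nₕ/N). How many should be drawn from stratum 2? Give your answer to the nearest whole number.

85

N = 10914 + 10431 + 27905 = 49250.
n_2 = 400·10431/49250 = 84.719... → 85.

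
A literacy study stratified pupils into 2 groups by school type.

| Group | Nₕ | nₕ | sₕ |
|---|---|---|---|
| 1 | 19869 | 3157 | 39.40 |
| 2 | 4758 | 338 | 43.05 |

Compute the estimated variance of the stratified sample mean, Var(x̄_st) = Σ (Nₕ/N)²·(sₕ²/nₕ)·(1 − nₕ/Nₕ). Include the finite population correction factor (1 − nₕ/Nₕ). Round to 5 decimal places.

N = 24627; Wₕ = Nₕ/N.
group 1: (19869/24627)²·39.40²/3157·(1 − 3157/19869) = 0.26921501
group 2: (4758/24627)²·43.05²/338·(1 − 338/4758) = 0.19013116
Sum = 0.45934617 → 0.45935.

0.45935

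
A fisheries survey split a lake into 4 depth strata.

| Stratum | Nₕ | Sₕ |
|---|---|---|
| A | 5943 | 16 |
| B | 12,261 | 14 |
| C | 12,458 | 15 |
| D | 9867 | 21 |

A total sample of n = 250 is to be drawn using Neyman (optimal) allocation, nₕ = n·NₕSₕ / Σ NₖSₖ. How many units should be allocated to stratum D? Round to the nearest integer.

A: NₕSₕ = 5943·16 = 95088
B: NₕSₕ = 12261·14 = 171654
C: NₕSₕ = 12458·15 = 186870
D: NₕSₕ = 9867·21 = 207207
Σ NₕSₕ = 660819.
n_D = 250·207207/660819 = 78.390... → 78.

78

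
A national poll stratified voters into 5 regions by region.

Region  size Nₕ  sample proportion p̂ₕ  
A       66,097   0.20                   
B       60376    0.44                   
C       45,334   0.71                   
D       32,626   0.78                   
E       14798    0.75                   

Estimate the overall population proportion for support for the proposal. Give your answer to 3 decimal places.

0.495

N = 66097 + 60376 + 45334 + 32626 + 14798 = 219231.
Overall proportion = Σ (Nₕ/N)·p̂ₕ.
Σ Nₕp̂ₕ = 13219.4 + 26565.44 + 32187.14 + 25448.28 + 11098.5 = 108518.76.
108518.76 / 219231 = 0.49500... → 0.495.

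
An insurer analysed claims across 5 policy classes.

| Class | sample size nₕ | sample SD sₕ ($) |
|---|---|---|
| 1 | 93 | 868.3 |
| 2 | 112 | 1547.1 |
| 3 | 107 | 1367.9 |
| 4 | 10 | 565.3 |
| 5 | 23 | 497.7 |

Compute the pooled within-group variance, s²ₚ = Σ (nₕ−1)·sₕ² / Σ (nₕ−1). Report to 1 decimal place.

1593267.7

Degrees of freedom: 92 + 111 + 106 + 9 + 22 = 340.
Σ(nₕ−1)sₕ² = 92·753944.89 + 111·2393518.41 + 106·1871150.41 + 9·319564.09 + 22·247705.29 = 541711010.04.
s²ₚ = 541711010.04 / 340 = 1593267.677... → 1593267.7.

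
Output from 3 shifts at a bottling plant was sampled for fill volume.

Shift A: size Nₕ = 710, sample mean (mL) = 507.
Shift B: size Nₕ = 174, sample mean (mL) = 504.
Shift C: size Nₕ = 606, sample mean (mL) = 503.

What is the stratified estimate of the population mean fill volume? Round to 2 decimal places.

N = 710 + 174 + 606 = 1490.
The stratified mean weights each stratum mean by its population share Nₕ/N.
Σ Nₕx̄ₕ = 710·507 + 174·504 + 606·503 = 359970 + 87696 + 304818 = 752484.
Divide by N: 752484 / 1490 = 505.0228... → 505.02.

505.02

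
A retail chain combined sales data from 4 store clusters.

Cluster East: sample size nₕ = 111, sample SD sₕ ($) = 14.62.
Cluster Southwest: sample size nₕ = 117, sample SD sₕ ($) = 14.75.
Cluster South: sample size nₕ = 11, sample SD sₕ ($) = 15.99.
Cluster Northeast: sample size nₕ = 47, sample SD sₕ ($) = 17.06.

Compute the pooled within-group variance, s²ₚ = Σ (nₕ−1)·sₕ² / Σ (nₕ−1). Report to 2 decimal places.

East: (111−1)·14.62² = 110·213.7444 = 23511.884
Southwest: (117−1)·14.75² = 116·217.5625 = 25237.25
South: (11−1)·15.99² = 10·255.6801 = 2556.801
Northeast: (47−1)·17.06² = 46·291.0436 = 13388.0056
Numerator = 64693.9406; denominator = Σ(nₕ−1) = 282.
s²ₚ = 64693.9406/282 = 229.4111... → 229.41.

229.41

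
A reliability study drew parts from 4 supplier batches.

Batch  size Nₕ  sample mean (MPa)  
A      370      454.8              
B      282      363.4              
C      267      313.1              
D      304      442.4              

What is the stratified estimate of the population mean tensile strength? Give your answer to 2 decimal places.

N = 1223; weights Wₕ = Nₕ/N = (0.3025, 0.2306, 0.2183, 0.2486).
x̄_st = Σ Wₕ·x̄ₕ = 0.3025·454.8 + 0.2306·363.4 + 0.2183·313.1 + 0.2486·442.4 ≈ 399.7074...
→ 399.71.

399.71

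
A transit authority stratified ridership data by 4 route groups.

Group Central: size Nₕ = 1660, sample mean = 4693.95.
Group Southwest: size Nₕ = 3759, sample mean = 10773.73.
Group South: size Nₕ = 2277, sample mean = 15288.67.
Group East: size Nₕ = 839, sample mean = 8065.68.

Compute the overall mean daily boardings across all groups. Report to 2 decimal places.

N = 1660 + 3759 + 2277 + 839 = 8535.
Weight each subgroup mean by Nₕ/N and sum.
Σ Nₕx̄ₕ = 1660·4693.95 + 3759·10773.73 + 2277·15288.67 + 839·8065.68 = 7791957 + 40498451.07 + 34812301.59 + 6767105.52 = 89869815.18.
Divide by N: 89869815.18 / 8535 = 10529.5624... → 10529.56.

10529.56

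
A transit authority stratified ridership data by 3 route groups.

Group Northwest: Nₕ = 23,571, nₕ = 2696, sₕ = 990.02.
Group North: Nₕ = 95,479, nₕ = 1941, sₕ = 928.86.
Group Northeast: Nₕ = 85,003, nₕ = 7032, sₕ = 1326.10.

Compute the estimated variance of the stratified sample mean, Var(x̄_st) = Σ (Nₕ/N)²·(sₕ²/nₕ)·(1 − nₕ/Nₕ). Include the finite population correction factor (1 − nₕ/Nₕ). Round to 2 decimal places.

139.44

N = 204053; Wₕ = Nₕ/N.
group Northwest: (23571/204053)²·990.02²/2696·(1 − 2696/23571) = 4.29622
group North: (95479/204053)²·928.86²/1941·(1 − 1941/95479) = 95.34215
group Northeast: (85003/204053)²·1326.10²/7032·(1 − 7032/85003) = 39.80660
Sum = 139.44497 → 139.44.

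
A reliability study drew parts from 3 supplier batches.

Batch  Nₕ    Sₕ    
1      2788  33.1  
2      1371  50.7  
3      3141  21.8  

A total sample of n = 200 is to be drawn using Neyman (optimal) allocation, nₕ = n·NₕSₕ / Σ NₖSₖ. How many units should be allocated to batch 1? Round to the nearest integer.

80

1: NₕSₕ = 2788·33.1 = 92282.8
2: NₕSₕ = 1371·50.7 = 69509.7
3: NₕSₕ = 3141·21.8 = 68473.8
Σ NₕSₕ = 230266.3.
n_1 = 200·92282.8/230266.3 = 80.153... → 80.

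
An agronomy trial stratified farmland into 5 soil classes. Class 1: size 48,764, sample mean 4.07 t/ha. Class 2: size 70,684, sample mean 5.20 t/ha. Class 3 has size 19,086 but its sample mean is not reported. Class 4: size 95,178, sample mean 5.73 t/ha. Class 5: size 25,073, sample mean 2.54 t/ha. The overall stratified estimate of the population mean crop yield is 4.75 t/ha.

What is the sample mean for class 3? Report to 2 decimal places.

Σ Nₕx̄ₕ = N·μ, so 19086·x̄_3 = 258785·4.75 − (48764·4.07 + 70684·5.20 + 95178·5.73 + 25073·2.54).
= 1229228.75 − 1175081.64 = 54147.11.
x̄_3 = 54147.11 / 19086 = 2.8370... → 2.84.

2.84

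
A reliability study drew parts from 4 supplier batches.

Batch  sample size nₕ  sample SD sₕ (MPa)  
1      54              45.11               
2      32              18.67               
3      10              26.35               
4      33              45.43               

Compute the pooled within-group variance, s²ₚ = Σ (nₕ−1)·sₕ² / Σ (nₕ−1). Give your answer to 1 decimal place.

1: (54−1)·45.11² = 53·2034.9121 = 107850.3413
2: (32−1)·18.67² = 31·348.5689 = 10805.6359
3: (10−1)·26.35² = 9·694.3225 = 6248.9025
4: (33−1)·45.43² = 32·2063.8849 = 66044.3168
Numerator = 190949.1965; denominator = Σ(nₕ−1) = 125.
s²ₚ = 190949.1965/125 = 1527.594... → 1527.6.

1527.6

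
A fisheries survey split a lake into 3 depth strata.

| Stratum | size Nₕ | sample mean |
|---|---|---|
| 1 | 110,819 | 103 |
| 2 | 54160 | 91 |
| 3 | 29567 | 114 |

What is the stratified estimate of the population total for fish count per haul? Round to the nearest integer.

Population total = Σ Nₕ·x̄ₕ (each stratum's size times its mean).
110819·103 + 54160·91 + 29567·114 = 11414357 + 4928560 + 3370638 = 19713555.

19713555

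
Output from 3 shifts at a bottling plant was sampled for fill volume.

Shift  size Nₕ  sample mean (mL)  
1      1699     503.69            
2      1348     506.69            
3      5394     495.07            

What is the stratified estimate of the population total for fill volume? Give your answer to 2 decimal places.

4209195.01

Population total = Σ Nₕ·x̄ₕ (each stratum's size times its mean).
1699·503.69 + 1348·506.69 + 5394·495.07 = 855769.31 + 683018.12 + 2670407.58 = 4209195.01.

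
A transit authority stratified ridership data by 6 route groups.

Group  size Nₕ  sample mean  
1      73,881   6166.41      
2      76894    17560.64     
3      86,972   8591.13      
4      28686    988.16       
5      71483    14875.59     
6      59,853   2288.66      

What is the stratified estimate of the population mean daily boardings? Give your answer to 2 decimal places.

9507.42

x̄_st = (Σ Nₕx̄ₕ) / (Σ Nₕ) = (73881·6166.41 + 76894·17560.64 + 86972·8591.13 + 28686·988.16 + 71483·14875.59 + 59853·2288.66) / 397769
= 3781757472.44 / 397769 = 9507.4213... → 9507.42.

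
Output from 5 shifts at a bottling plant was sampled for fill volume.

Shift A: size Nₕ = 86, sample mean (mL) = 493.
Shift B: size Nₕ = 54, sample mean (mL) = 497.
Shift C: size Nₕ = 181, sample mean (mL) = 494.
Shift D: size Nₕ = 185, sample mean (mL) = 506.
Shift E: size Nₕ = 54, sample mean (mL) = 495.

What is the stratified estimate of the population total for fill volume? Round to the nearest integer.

A: 86·493 = 42398
B: 54·497 = 26838
C: 181·494 = 89414
D: 185·506 = 93610
E: 54·495 = 26730
τ̂ = Σ Nₕx̄ₕ = 278990.

278990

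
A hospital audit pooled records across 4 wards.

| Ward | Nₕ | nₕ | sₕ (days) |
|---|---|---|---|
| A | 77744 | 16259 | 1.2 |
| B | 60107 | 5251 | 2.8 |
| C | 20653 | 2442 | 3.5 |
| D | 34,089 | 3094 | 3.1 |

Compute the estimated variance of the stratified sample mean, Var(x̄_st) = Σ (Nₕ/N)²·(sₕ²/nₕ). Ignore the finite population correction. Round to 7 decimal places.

0.0003149

N = 192593. Term for each stratum: Wₕ²sₕ²/nₕ.
Var(x̄_st) = 0.0000144318 + 0.0001454264 + 0.0000576867 + 0.0000973085 = 0.0003148534 → 0.0003149.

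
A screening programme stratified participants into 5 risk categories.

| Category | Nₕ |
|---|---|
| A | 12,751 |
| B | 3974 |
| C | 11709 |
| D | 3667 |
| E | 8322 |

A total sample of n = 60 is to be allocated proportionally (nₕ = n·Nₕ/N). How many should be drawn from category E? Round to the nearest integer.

Share of category E = 8322/40423 = 0.20587.
Allocate 60 × 0.20587 = 12.352... → 12.

12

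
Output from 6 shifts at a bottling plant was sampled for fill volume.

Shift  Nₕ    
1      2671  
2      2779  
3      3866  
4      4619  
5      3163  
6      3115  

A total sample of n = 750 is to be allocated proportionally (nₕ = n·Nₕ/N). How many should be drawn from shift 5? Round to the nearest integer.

N = 2671 + 2779 + 3866 + 4619 + 3163 + 3115 = 20213.
n_5 = 750·3163/20213 = 117.363... → 117.

117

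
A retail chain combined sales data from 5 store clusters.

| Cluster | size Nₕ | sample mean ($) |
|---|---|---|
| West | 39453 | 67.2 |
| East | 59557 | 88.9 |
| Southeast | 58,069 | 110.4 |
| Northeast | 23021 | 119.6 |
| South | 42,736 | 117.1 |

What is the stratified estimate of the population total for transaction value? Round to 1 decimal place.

22114373.7

West: 39453·67.2 = 2651241.6
East: 59557·88.9 = 5294617.3
Southeast: 58069·110.4 = 6410817.6
Northeast: 23021·119.6 = 2753311.6
South: 42736·117.1 = 5004385.6
τ̂ = Σ Nₕx̄ₕ = 22114373.7.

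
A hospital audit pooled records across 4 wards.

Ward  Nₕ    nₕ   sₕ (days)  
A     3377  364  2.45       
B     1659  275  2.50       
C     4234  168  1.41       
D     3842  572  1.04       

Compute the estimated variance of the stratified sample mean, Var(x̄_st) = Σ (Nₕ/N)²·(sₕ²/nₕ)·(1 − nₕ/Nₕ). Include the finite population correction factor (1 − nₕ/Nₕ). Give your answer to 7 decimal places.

N = 13112; Wₕ = Nₕ/N.
ward A: (3377/13112)²·2.45²/364·(1 − 364/3377) = 0.0009759400
ward B: (1659/13112)²·2.50²/275·(1 − 275/1659) = 0.0003035232
ward C: (4234/13112)²·1.41²/168·(1 − 168/4234) = 0.0011849753
ward D: (3842/13112)²·1.04²/572·(1 − 572/3842) = 0.0001381777
Sum = 0.0026026161 → 0.0026026.

0.0026026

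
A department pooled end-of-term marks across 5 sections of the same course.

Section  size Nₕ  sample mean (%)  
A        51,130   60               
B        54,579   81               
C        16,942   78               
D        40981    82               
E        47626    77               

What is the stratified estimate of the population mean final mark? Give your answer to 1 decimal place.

75.0

x̄_st = (Σ Nₕx̄ₕ) / (Σ Nₕ) = (51130·60 + 54579·81 + 16942·78 + 40981·82 + 47626·77) / 211258
= 15837819 / 211258 = 74.969... → 75.0.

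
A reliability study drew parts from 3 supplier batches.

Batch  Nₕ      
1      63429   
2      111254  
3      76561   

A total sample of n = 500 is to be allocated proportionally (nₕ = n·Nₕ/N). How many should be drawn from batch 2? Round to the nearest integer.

N = 63429 + 111254 + 76561 = 251244.
n_2 = 500·111254/251244 = 221.406... → 221.

221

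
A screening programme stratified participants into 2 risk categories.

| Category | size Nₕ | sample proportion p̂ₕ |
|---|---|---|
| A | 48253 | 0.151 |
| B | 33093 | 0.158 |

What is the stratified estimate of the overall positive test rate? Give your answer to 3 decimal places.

0.154

N = 48253 + 33093 = 81346.
Overall proportion = Σ (Nₕ/N)·p̂ₕ.
Σ Nₕp̂ₕ = 7286.203 + 5228.694 = 12514.897.
12514.897 / 81346 = 0.15385... → 0.154.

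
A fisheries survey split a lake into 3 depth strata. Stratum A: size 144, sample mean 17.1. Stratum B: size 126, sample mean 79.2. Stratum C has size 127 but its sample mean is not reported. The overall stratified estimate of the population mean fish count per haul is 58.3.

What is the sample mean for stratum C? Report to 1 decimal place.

84.3

N = 144 + 126 + 127 = 397.
Overall total = μ·N = 58.3·397 = 23145.1.
Subtract the known strata: 144·17.1 + 126·79.2 = 12441.6.
Remaining total for stratum C: 23145.1 − 12441.6 = 10703.5.
Divide by its size: 10703.5 / 127 = 84.280... → 84.3.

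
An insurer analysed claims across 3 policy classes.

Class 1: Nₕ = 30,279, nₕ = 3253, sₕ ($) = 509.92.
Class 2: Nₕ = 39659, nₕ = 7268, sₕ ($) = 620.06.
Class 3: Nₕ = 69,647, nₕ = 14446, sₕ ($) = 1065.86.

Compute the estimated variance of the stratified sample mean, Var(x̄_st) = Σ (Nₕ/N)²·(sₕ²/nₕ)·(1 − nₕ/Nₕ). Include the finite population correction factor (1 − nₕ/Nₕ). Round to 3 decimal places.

N = 139585. Term for each stratum: Wₕ²sₕ²/nₕ·(1−nₕ/Nₕ).
Var(x̄_st) = 3.357112 + 3.487716 + 15.517601 = 22.362429 → 22.362.

22.362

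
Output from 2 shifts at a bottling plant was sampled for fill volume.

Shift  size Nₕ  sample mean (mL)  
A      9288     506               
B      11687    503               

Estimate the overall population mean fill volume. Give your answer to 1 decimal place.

N = 9288 + 11687 = 20975.
Overall mean = Σ (Nₕ/N)·x̄ₕ — weight by population share, not a simple average.
Σ Nₕx̄ₕ = 9288·506 + 11687·503 = 4699728 + 5878561 = 10578289.
Divide by N: 10578289 / 20975 = 504.328... → 504.3.

504.3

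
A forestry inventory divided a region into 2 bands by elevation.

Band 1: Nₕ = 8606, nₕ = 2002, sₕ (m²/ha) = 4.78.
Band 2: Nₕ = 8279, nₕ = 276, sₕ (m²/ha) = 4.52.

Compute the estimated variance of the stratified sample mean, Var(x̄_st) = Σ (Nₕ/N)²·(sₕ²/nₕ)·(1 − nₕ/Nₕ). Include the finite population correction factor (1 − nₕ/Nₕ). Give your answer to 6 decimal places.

N = 16885. Term for each stratum: Wₕ²sₕ²/nₕ·(1−nₕ/Nₕ).
Var(x̄_st) = 0.002275087 + 0.017202690 = 0.019477777 → 0.019478.

0.019478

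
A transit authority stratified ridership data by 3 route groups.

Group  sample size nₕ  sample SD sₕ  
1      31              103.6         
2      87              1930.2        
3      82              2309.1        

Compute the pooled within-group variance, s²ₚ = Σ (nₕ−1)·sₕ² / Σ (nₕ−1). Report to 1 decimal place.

3820391.6

1: (31−1)·103.6² = 30·10732.96 = 321988.8
2: (87−1)·1930.2² = 86·3725672.04 = 320407795.44
3: (82−1)·2309.1² = 81·5331942.81 = 431887367.61
Numerator = 752617151.85; denominator = Σ(nₕ−1) = 197.
s²ₚ = 752617151.85/197 = 3820391.634... → 3820391.6.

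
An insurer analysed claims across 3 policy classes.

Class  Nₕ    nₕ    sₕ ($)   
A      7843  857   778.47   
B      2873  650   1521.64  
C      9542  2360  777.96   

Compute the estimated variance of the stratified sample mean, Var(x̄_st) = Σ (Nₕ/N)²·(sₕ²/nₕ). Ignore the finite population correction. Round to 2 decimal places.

N = 20258; Wₕ = Nₕ/N.
class A: (7843/20258)²·778.47²/857 = 105.99228
class B: (2873/20258)²·1521.64²/650 = 71.64545
class C: (9542/20258)²·777.96²/2360 = 56.89685
Sum = 234.53458 → 234.53.

234.53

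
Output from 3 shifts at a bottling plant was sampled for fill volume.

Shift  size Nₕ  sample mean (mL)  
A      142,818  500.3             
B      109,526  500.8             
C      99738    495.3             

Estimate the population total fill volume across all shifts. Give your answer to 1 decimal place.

175702697.6

A: 142818·500.3 = 71451845.4
B: 109526·500.8 = 54850620.8
C: 99738·495.3 = 49400231.4
τ̂ = Σ Nₕx̄ₕ = 175702697.6.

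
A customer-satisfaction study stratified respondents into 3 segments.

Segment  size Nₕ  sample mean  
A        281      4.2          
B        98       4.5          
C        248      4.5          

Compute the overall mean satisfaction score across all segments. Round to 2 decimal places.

N = 627; weights Wₕ = Nₕ/N = (0.4482, 0.1563, 0.3955).
x̄_st = Σ Wₕ·x̄ₕ = 0.4482·4.2 + 0.1563·4.5 + 0.3955·4.5 ≈ 4.3656...
→ 4.37.

4.37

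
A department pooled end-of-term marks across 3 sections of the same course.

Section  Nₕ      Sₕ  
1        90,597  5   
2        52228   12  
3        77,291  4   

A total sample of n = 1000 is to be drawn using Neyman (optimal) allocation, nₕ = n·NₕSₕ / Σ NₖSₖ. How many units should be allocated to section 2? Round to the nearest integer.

451

Σ NₕSₕ = 90597·5 + 52228·12 + 77291·4 = 1388885.
Share for 2: 626736/1388885 = 0.45125.
n_2 = 1000 × 0.45125 = 451.251... → 451.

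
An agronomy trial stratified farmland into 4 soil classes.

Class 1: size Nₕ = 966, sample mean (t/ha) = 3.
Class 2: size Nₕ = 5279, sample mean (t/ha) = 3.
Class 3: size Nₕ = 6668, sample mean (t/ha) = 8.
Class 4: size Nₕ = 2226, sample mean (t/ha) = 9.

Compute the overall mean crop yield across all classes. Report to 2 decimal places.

x̄_st = (Σ Nₕx̄ₕ) / (Σ Nₕ) = (966·3 + 5279·3 + 6668·8 + 2226·9) / 15139
= 92113 / 15139 = 6.0845... → 6.08.

6.08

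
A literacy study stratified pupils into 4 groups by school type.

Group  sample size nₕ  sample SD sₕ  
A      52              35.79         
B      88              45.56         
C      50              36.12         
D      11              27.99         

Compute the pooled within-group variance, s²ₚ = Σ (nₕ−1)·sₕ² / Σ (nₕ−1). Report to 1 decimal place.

1612.6

A: (52−1)·35.79² = 51·1280.9241 = 65327.1291
B: (88−1)·45.56² = 87·2075.7136 = 180587.0832
C: (50−1)·36.12² = 49·1304.6544 = 63928.0656
D: (11−1)·27.99² = 10·783.4401 = 7834.401
Numerator = 317676.6789; denominator = Σ(nₕ−1) = 197.
s²ₚ = 317676.6789/197 = 1612.572... → 1612.6.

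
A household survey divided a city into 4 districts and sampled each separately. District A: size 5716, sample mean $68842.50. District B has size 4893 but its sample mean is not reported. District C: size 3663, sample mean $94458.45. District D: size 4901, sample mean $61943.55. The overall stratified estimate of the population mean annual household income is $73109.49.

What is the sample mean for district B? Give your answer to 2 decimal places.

73296.11

Σ Nₕx̄ₕ = N·μ, so 4893·x̄_B = 19173·73109.49 − (5716·68842.50 + 3663·94458.45 + 4901·61943.55).
= 1401728251.77 − 1043090370.9 = 358637880.87.
x̄_B = 358637880.87 / 4893 = 73296.1130... → 73296.11.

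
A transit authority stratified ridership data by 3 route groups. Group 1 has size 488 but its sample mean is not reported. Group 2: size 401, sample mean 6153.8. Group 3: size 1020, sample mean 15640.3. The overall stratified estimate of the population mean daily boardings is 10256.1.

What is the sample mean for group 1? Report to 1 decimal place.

2373.2

N = 488 + 401 + 1020 = 1909.
Overall total = μ·N = 10256.1·1909 = 19578894.9.
Subtract the known strata: 401·6153.8 + 1020·15640.3 = 18420779.8.
Remaining total for group 1: 19578894.9 − 18420779.8 = 1158115.1.
Divide by its size: 1158115.1 / 488 = 2373.187... → 2373.2.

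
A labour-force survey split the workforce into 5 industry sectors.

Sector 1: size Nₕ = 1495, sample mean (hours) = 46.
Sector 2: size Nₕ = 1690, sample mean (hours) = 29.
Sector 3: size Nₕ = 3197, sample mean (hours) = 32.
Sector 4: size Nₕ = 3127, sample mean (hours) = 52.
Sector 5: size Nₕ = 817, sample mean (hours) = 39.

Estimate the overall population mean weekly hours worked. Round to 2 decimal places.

N = 1495 + 1690 + 3197 + 3127 + 817 = 10326.
The stratified mean weights each stratum mean by its population share Nₕ/N.
Σ Nₕx̄ₕ = 1495·46 + 1690·29 + 3197·32 + 3127·52 + 817·39 = 68770 + 49010 + 102304 + 162604 + 31863 = 414551.
Divide by N: 414551 / 10326 = 40.1463... → 40.15.

40.15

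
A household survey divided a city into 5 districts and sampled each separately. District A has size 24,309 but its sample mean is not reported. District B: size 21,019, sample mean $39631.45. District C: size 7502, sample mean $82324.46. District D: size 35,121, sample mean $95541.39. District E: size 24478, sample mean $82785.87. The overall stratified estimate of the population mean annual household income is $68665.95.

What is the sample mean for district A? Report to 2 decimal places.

Σ Nₕx̄ₕ = N·μ, so 24309·x̄_A = 112429·68665.95 − (21019·39631.45 + 7502·82324.46 + 35121·95541.39 + 24478·82785.87).
= 7720044092.55 − 6832553230.52 = 887490862.03.
x̄_A = 887490862.03 / 24309 = 36508.7359... → 36508.74.

36508.74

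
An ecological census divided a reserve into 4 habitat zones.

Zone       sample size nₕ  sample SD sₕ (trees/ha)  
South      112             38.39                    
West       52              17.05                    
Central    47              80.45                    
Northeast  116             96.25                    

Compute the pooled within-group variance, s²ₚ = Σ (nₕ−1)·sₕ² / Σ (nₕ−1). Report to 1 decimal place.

South: (112−1)·38.39² = 111·1473.7921 = 163590.9231
West: (52−1)·17.05² = 51·290.7025 = 14825.8275
Central: (47−1)·80.45² = 46·6472.2025 = 297721.315
Northeast: (116−1)·96.25² = 115·9264.0625 = 1065367.1875
Numerator = 1541505.2531; denominator = Σ(nₕ−1) = 323.
s²ₚ = 1541505.2531/323 = 4772.462... → 4772.5.

4772.5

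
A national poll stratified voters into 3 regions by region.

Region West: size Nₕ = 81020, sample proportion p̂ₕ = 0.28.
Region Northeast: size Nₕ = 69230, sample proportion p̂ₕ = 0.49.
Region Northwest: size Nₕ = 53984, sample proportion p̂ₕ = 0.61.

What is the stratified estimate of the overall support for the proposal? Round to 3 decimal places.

N = 81020 + 69230 + 53984 = 204234.
Overall proportion = Σ (Nₕ/N)·p̂ₕ.
Σ Nₕp̂ₕ = 22685.6 + 33922.7 + 32930.24 = 89538.54.
89538.54 / 204234 = 0.43841... → 0.438.

0.438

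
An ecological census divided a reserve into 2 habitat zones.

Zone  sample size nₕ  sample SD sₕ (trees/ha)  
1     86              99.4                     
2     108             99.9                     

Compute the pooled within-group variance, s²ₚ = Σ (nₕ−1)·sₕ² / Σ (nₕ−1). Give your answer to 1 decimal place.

9935.9

Degrees of freedom: 85 + 107 = 192.
Σ(nₕ−1)sₕ² = 85·9880.36 + 107·9980.01 = 1907691.67.
s²ₚ = 1907691.67 / 192 = 9935.894... → 9935.9.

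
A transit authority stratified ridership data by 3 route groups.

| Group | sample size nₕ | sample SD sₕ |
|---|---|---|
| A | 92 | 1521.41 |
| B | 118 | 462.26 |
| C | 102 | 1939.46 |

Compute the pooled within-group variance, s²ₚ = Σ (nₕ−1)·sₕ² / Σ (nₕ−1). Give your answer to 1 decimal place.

Degrees of freedom: 91 + 117 + 101 = 309.
Σ(nₕ−1)sₕ² = 91·2314688.3881 + 117·213684.3076 + 101·3761505.0916 = 615549721.5579.
s²ₚ = 615549721.5579 / 309 = 1992070.296... → 1992070.3.

1992070.3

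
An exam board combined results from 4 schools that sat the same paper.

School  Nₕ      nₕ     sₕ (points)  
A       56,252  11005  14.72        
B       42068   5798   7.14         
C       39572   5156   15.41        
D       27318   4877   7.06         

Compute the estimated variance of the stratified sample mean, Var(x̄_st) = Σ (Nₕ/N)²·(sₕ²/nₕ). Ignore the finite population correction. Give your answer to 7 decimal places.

0.0057745

N = 165210; Wₕ = Nₕ/N.
school A: (56252/165210)²·14.72²/11005 = 0.0022825949
school B: (42068/165210)²·7.14²/5798 = 0.0005700977
school C: (39572/165210)²·15.41²/5156 = 0.0026423826
school D: (27318/165210)²·7.06²/4877 = 0.0002794356
Sum = 0.0057745109 → 0.0057745.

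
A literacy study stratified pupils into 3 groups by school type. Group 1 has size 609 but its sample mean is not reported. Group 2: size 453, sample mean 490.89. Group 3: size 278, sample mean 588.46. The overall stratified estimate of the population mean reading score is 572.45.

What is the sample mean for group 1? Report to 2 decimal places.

625.81

N = 609 + 453 + 278 = 1340.
Overall total = μ·N = 572.45·1340 = 767083.
Subtract the known strata: 453·490.89 + 278·588.46 = 385965.05.
Remaining total for group 1: 767083 − 385965.05 = 381117.95.
Divide by its size: 381117.95 / 609 = 625.8094... → 625.81.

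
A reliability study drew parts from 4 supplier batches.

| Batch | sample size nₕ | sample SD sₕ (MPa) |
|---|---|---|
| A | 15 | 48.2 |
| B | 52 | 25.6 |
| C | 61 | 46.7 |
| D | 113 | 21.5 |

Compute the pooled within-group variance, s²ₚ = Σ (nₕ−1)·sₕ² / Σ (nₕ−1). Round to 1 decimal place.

1048.8

A: (15−1)·48.2² = 14·2323.24 = 32525.36
B: (52−1)·25.6² = 51·655.36 = 33423.36
C: (61−1)·46.7² = 60·2180.89 = 130853.4
D: (113−1)·21.5² = 112·462.25 = 51772
Numerator = 248574.12; denominator = Σ(nₕ−1) = 237.
s²ₚ = 248574.12/237 = 1048.836... → 1048.8.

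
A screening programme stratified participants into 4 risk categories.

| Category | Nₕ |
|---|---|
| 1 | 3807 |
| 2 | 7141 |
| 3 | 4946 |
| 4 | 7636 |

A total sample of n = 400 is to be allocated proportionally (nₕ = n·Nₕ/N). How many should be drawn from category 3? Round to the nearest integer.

84

Share of category 3 = 4946/23530 = 0.21020.
Allocate 400 × 0.21020 = 84.080... → 84.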